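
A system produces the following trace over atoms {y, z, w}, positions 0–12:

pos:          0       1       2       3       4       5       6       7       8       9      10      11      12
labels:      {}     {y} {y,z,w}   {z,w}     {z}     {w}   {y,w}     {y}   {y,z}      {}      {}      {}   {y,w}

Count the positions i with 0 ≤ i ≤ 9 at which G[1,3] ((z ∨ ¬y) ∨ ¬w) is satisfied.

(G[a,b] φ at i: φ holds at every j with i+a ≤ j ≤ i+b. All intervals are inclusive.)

6

Evaluate at each i in [0,9]:
  i=0: ✓ (all of [1,3])
  i=1: ✓ (all of [2,4])
  i=2: ✓ (all of [3,5])
  i=3: ✗ (fails at j=6)
  i=4: ✗ (fails at j=6)
  i=5: ✗ (fails at j=6)
  i=6: ✓ (all of [7,9])
  i=7: ✓ (all of [8,10])
  i=8: ✓ (all of [9,11])
  i=9: ✗ (fails at j=12)
Positions where it holds: {0, 1, 2, 6, 7, 8} → 6.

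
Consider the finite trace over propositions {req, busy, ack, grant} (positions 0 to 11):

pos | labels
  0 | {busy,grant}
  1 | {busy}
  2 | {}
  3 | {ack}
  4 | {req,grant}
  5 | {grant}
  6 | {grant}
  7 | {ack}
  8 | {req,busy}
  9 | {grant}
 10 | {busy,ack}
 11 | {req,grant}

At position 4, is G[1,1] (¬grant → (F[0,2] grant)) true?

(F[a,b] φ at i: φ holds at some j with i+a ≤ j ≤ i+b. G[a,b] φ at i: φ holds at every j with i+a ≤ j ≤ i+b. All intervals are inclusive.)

Check (¬grant → (F[0,2] grant)) at every j in [5,5]:
  j=5: antecedent false → ✓
All positions satisfy it → formula holds.

Yes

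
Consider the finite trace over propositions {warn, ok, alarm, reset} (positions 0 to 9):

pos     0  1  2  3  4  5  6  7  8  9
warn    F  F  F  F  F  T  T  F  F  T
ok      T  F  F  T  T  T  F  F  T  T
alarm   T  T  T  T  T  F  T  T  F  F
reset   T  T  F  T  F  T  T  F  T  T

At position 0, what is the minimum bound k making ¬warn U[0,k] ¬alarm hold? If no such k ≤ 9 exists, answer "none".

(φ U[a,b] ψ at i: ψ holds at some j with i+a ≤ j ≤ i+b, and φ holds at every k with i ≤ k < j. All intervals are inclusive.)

Need earliest j ≥ 0 with ¬alarm, and ¬warn at every k in [0,j-1].
  j=0: rhs fails.
  j=1: rhs fails.
  j=2: rhs fails.
  j=3: rhs fails.
  j=4: rhs fails.
  j=5: rhs holds; lhs holds on [0,4]. k = 5.

5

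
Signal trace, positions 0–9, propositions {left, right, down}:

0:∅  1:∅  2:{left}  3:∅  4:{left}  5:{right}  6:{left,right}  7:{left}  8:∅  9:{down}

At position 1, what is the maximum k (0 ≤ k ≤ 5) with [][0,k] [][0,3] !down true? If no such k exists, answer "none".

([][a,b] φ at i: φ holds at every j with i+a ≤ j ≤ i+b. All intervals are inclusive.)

4

[][0,3] !down must hold from j=1 onward; find where it first fails.
  j=1: holds
  j=2: holds
  j=3: holds
  j=4: holds
  j=5: holds
  j=6: fails
Holds on [1,5], so largest k = 4.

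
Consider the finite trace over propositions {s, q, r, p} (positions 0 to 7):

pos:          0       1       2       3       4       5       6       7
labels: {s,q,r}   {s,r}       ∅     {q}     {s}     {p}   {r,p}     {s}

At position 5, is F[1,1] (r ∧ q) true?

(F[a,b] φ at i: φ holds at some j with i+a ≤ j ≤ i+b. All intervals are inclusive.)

Check (r ∧ q) at each j in [6,6]:
  j=6: false
No position in the window satisfies it → formula fails.

False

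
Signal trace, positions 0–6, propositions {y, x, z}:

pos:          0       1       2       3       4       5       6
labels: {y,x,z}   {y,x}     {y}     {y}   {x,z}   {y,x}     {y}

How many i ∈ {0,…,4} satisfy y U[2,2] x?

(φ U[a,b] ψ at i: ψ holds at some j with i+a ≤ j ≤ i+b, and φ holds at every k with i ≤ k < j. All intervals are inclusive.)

1

Evaluate at each i in [0,4]:
  i=0: ✗ (no rhs in [2,2])
  i=1: ✗ (no rhs in [3,3])
  i=2: ✓ (rhs at j=4; lhs holds on [2,3])
  i=3: ✗ (lhs fails at k=4 before rhs at j=5)
  i=4: ✗ (no rhs in [6,6])
Positions where it holds: {2} → 1.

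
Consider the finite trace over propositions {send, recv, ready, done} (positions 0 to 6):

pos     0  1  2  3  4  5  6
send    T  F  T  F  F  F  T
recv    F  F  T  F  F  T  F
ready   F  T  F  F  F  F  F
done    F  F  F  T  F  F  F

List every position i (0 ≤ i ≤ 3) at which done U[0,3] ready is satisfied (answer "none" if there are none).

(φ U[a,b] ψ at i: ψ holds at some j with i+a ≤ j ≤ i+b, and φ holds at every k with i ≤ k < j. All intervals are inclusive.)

1

Evaluate at each i in [0,3]:
  i=0: ✗ (lhs fails at k=0 before rhs at j=1)
  i=1: ✓ (rhs at j=1)
  i=2: ✗ (no rhs in [2,5])
  i=3: ✗ (no rhs in [3,6])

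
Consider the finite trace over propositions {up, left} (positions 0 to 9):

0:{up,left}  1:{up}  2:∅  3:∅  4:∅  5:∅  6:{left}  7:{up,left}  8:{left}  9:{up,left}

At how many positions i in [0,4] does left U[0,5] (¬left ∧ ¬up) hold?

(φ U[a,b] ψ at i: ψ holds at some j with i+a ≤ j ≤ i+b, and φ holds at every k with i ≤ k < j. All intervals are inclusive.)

3

Evaluate at each i in [0,4]:
  i=0: ✗ (lhs fails at k=1 before rhs at j=2)
  i=1: ✗ (lhs fails at k=1 before rhs at j=2)
  i=2: ✓ (rhs at j=2)
  i=3: ✓ (rhs at j=3)
  i=4: ✓ (rhs at j=4)
Positions where it holds: {2, 3, 4} → 3.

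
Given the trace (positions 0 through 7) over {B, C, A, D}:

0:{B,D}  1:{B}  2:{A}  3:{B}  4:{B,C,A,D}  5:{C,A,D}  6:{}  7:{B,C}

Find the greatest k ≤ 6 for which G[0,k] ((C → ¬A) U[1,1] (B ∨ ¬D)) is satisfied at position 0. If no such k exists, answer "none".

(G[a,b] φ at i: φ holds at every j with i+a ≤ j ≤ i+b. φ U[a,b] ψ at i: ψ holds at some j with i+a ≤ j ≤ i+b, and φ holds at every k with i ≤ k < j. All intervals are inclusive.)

((C → ¬A) U[1,1] (B ∨ ¬D)) must hold from j=0 onward; find where it first fails.
  j=0: holds
  j=1: holds
  j=2: holds
  j=3: holds
  j=4: fails
Holds on [0,3], so largest k = 3.

3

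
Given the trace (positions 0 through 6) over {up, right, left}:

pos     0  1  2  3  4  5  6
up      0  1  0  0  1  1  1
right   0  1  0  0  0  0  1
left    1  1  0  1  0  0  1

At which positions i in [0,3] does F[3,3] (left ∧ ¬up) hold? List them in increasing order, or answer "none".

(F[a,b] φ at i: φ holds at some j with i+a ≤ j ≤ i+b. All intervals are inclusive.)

0

Evaluate at each i in [0,3]:
  i=0: ✓ (witness j=3)
  i=1: ✗ (none in [4,4])
  i=2: ✗ (none in [5,5])
  i=3: ✗ (none in [6,6])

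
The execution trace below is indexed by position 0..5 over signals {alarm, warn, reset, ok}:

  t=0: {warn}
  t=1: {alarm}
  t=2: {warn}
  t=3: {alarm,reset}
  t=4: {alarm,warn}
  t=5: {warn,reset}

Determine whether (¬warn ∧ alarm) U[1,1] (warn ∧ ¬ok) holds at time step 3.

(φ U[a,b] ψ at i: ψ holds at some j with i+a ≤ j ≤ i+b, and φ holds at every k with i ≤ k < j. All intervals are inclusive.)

Need some j in [4,4] with (warn ∧ ¬ok), and (¬warn ∧ alarm) at every k in [3,j-1].
  j=4: (warn ∧ ¬ok) holds; (¬warn ∧ alarm) holds at every k in [3,3] → satisfied.

Holds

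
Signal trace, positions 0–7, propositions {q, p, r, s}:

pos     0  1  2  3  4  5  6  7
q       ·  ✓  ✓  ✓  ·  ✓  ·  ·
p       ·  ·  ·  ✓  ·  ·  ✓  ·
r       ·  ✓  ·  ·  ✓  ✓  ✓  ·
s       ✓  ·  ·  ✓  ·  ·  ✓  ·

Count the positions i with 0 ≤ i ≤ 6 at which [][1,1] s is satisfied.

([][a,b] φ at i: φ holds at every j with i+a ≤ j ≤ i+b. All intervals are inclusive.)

Evaluate at each i in [0,6]:
  i=0: ✗ (fails at j=1)
  i=1: ✗ (fails at j=2)
  i=2: ✓ (all of [3,3])
  i=3: ✗ (fails at j=4)
  i=4: ✗ (fails at j=5)
  i=5: ✓ (all of [6,6])
  i=6: ✗ (fails at j=7)
Positions where it holds: {2, 5} → 2.

2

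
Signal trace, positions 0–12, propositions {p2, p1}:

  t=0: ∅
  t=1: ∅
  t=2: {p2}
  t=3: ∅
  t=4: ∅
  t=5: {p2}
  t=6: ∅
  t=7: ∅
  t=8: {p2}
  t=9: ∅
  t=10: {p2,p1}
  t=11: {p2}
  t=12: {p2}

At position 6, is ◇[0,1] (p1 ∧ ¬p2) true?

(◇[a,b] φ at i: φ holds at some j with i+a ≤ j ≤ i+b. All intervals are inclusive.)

Does not hold

Check (p1 ∧ ¬p2) at each j in [6,7]:
  j=6: false
  j=7: false
No position in the window satisfies it → formula fails.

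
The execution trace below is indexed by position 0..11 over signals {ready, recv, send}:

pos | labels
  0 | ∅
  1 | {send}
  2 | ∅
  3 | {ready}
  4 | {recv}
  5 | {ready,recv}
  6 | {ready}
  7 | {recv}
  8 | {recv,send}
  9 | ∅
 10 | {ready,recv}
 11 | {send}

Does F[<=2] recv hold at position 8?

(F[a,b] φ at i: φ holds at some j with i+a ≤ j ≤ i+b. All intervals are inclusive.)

Check recv at each j in [8,10]:
  j=8: true
  j=9: false
  j=10: true
Found at j=8 → formula holds.

Yes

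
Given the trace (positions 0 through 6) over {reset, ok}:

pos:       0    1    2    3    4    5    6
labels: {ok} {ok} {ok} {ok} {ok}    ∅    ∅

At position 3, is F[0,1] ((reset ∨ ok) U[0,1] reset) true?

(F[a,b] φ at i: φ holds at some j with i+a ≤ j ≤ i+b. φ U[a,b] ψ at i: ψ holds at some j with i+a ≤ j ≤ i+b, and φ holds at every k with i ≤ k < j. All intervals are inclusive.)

Check ((reset ∨ ok) U[0,1] reset) at each j in [3,4]:
  j=3: fails
  j=4: fails
No position in the window satisfies it → formula fails.

No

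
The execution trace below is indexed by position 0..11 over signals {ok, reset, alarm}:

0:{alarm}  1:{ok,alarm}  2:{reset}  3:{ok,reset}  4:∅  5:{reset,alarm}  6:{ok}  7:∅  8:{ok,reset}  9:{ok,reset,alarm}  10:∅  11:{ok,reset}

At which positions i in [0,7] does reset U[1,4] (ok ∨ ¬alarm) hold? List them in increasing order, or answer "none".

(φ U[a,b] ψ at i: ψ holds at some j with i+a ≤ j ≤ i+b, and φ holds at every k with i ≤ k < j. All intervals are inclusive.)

2, 3, 5

Evaluate at each i in [0,7]:
  i=0: ✗ (lhs fails at k=0 before rhs at j=1)
  i=1: ✗ (lhs fails at k=1 before rhs at j=2)
  i=2: ✓ (rhs at j=3; lhs holds on [2,2])
  i=3: ✓ (rhs at j=4; lhs holds on [3,3])
  i=4: ✗ (lhs fails at k=4 before rhs at j=6)
  i=5: ✓ (rhs at j=6; lhs holds on [5,5])
  i=6: ✗ (lhs fails at k=6 before rhs at j=7)
  i=7: ✗ (lhs fails at k=7 before rhs at j=8)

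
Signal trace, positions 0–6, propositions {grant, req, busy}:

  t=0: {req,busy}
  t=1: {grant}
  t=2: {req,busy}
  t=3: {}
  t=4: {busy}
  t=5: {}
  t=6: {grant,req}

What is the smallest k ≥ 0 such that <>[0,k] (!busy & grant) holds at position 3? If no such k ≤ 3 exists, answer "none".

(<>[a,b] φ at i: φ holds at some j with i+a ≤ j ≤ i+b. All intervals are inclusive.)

3

Scan j = 3,4,… for (!busy & grant):
  j=3: fails
  j=4: fails
  j=5: fails
  j=6: holds
First hit at j=6, so smallest k = 6-3 = 3.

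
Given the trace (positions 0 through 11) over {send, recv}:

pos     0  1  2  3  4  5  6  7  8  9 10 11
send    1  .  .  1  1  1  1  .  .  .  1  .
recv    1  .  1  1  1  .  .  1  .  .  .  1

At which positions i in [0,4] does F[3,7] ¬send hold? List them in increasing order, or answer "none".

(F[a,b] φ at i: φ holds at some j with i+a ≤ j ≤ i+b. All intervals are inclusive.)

Evaluate at each i in [0,4]:
  i=0: ✓ (witness j=7)
  i=1: ✓ (witness j=7)
  i=2: ✓ (witness j=7)
  i=3: ✓ (witness j=7)
  i=4: ✓ (witness j=7)

0, 1, 2, 3, 4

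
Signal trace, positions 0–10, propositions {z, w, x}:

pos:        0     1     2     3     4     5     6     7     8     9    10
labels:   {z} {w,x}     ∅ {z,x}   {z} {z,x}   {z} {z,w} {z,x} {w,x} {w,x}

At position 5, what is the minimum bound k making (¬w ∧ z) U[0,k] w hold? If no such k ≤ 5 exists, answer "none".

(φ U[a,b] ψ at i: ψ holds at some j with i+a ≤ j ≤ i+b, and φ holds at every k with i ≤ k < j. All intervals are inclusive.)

2

Need earliest j ≥ 5 with w, and (¬w ∧ z) at every k in [5,j-1].
  j=5: rhs fails.
  j=6: rhs fails.
  j=7: rhs holds; lhs holds on [5,6]. k = 2.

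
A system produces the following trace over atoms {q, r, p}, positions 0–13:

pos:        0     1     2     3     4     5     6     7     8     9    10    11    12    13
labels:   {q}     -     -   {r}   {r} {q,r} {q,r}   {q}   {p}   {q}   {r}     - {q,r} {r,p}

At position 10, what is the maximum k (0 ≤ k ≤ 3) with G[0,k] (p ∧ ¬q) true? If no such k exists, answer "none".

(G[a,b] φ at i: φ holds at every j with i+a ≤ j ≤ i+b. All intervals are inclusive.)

(p ∧ ¬q) must hold from j=10 onward; find where it first fails.
  j=10: fails → no k works.

none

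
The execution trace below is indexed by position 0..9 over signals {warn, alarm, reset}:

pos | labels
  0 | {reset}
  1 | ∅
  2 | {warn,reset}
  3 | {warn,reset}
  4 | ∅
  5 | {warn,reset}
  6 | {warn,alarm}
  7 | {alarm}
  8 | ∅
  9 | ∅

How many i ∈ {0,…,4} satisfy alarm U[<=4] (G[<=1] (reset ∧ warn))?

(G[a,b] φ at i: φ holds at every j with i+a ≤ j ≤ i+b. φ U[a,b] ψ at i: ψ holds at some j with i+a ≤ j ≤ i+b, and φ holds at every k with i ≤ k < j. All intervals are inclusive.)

1

Evaluate at each i in [0,4]:
  i=0: ✗ (lhs fails at k=0 before rhs at j=2)
  i=1: ✗ (lhs fails at k=1 before rhs at j=2)
  i=2: ✓ (rhs at j=2)
  i=3: ✗ (no rhs in [3,7])
  i=4: ✗ (no rhs in [4,8])
Positions where it holds: {2} → 1.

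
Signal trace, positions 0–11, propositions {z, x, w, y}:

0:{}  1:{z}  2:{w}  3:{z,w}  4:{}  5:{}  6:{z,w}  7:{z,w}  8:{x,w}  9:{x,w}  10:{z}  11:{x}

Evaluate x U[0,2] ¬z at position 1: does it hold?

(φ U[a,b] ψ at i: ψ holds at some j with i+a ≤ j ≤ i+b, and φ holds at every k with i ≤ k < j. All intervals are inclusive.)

Does not hold

Need some j in [1,3] with ¬z, and x at every k in [1,j-1].
  j=1: ¬z false.
  j=2: ¬z holds, but x fails at k=1 → not this j.
  j=3: ¬z false.
No j in the window works → until fails.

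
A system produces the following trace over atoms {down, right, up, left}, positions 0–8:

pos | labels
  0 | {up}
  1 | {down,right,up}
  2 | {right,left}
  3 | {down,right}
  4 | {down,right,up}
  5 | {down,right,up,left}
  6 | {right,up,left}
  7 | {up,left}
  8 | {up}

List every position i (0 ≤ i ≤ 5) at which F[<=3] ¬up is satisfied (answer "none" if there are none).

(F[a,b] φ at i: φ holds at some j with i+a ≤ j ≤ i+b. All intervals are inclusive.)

0, 1, 2, 3

Evaluate at each i in [0,5]:
  i=0: ✓ (witness j=2)
  i=1: ✓ (witness j=2)
  i=2: ✓ (witness j=2)
  i=3: ✓ (witness j=3)
  i=4: ✗ (none in [4,7])
  i=5: ✗ (none in [5,8])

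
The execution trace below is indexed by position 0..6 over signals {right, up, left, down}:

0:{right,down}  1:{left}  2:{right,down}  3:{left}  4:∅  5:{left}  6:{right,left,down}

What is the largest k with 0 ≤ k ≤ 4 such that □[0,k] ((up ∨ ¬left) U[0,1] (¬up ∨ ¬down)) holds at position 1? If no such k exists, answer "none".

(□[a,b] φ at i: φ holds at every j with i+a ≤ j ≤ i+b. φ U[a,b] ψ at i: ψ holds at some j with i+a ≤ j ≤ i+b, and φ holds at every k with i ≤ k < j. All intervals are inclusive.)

((up ∨ ¬left) U[0,1] (¬up ∨ ¬down)) must hold from j=1 onward; find where it first fails.
  j=1: holds
  j=2: holds
  j=3: holds
  j=4: holds
  j=5: holds
Holds through j=5; largest k = 4.

4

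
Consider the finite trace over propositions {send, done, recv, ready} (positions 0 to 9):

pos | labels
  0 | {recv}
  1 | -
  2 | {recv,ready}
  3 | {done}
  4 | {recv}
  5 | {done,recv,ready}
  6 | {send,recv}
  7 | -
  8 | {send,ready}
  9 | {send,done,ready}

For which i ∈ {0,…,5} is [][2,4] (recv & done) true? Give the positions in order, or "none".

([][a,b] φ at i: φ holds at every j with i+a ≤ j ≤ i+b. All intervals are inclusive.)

Evaluate at each i in [0,5]:
  i=0: ✗ (fails at j=2)
  i=1: ✗ (fails at j=3)
  i=2: ✗ (fails at j=4)
  i=3: ✗ (fails at j=6)
  i=4: ✗ (fails at j=6)
  i=5: ✗ (fails at j=7)

none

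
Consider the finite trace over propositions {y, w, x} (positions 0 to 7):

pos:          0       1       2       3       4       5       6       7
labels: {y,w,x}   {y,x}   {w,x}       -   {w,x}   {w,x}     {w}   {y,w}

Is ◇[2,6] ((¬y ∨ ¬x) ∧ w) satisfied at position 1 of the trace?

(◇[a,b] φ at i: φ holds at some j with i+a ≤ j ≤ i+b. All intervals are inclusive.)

Check ((¬y ∨ ¬x) ∧ w) at each j in [3,7]:
  j=3: false
  j=4: true
  j=5: true
  j=6: true
  j=7: true
Found at j=4 → formula holds.

Holds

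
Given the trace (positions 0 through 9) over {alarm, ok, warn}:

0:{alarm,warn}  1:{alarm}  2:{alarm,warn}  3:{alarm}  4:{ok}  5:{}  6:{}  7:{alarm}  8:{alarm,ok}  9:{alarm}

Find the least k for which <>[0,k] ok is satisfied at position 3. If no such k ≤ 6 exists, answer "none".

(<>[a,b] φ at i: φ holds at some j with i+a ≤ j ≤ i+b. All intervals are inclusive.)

Scan j = 3,4,… for ok:
  j=3: fails
  j=4: holds
First hit at j=4, so smallest k = 4-3 = 1.

1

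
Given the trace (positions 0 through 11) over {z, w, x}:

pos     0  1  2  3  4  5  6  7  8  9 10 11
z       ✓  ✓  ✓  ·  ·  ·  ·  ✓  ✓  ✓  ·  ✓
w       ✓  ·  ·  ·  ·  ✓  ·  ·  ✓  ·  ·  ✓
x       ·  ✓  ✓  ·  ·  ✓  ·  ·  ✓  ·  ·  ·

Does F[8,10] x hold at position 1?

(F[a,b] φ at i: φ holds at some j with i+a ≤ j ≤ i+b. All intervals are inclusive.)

False

Check x at each j in [9,11]:
  j=9: false
  j=10: false
  j=11: false
No position in the window satisfies it → formula fails.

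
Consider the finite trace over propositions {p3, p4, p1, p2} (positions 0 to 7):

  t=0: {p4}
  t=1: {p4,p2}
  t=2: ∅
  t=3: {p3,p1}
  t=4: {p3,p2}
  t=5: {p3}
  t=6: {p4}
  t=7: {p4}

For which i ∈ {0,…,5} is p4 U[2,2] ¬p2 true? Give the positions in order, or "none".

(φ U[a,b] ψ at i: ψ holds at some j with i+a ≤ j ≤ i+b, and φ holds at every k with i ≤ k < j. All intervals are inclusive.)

0

Evaluate at each i in [0,5]:
  i=0: ✓ (rhs at j=2; lhs holds on [0,1])
  i=1: ✗ (lhs fails at k=2 before rhs at j=3)
  i=2: ✗ (no rhs in [4,4])
  i=3: ✗ (lhs fails at k=3 before rhs at j=5)
  i=4: ✗ (lhs fails at k=4 before rhs at j=6)
  i=5: ✗ (lhs fails at k=5 before rhs at j=7)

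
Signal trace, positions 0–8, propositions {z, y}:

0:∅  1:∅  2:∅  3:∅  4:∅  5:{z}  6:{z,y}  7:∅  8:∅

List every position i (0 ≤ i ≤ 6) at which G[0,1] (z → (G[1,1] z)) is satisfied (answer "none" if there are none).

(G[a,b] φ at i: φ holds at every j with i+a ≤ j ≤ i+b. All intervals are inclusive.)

Evaluate at each i in [0,6]:
  i=0: ✓ (all of [0,1])
  i=1: ✓ (all of [1,2])
  i=2: ✓ (all of [2,3])
  i=3: ✓ (all of [3,4])
  i=4: ✓ (all of [4,5])
  i=5: ✗ (fails at j=6)
  i=6: ✗ (fails at j=6)

0, 1, 2, 3, 4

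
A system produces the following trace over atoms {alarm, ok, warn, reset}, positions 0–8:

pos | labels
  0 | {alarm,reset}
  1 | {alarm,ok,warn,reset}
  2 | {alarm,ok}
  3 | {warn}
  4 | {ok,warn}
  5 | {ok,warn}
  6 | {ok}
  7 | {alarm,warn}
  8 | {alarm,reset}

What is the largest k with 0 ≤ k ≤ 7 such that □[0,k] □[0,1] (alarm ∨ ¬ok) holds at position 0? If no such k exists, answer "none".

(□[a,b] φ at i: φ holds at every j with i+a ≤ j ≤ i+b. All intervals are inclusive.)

□[0,1] (alarm ∨ ¬ok) must hold from j=0 onward; find where it first fails.
  j=0: holds
  j=1: holds
  j=2: holds
  j=3: fails
Holds on [0,2], so largest k = 2.

2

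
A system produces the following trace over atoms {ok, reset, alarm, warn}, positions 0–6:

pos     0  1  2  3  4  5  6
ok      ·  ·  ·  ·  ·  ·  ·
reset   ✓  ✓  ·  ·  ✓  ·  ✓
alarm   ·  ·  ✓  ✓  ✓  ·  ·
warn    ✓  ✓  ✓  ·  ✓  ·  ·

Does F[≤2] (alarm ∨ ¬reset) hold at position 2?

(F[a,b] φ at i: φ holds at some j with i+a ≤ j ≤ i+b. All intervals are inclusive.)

Holds

Check (alarm ∨ ¬reset) at each j in [2,4]:
  j=2: true
  j=3: true
  j=4: true
Found at j=2 → formula holds.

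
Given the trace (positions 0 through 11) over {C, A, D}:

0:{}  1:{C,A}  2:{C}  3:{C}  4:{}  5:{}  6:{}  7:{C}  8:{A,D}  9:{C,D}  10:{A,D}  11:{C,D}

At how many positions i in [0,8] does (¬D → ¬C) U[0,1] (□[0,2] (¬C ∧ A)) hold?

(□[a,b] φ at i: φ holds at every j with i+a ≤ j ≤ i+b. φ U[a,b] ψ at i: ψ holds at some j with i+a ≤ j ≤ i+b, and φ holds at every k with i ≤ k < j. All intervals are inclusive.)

Evaluate at each i in [0,8]:
  i=0: ✗ (no rhs in [0,1])
  i=1: ✗ (no rhs in [1,2])
  i=2: ✗ (no rhs in [2,3])
  i=3: ✗ (no rhs in [3,4])
  i=4: ✗ (no rhs in [4,5])
  i=5: ✗ (no rhs in [5,6])
  i=6: ✗ (no rhs in [6,7])
  i=7: ✗ (no rhs in [7,8])
  i=8: ✗ (no rhs in [8,9])
Positions where it holds: {} → 0.

0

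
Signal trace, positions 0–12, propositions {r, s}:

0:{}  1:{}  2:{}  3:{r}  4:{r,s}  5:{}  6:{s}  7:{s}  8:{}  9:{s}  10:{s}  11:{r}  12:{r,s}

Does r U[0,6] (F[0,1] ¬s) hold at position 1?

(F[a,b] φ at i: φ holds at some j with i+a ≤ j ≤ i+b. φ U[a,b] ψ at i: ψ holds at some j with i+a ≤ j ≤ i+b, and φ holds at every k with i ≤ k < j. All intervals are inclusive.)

Need some j in [1,7] with F[0,1] ¬s, and r at every k in [1,j-1].
  j=1: F[0,1] ¬s holds; no prefix to check → satisfied.

Yes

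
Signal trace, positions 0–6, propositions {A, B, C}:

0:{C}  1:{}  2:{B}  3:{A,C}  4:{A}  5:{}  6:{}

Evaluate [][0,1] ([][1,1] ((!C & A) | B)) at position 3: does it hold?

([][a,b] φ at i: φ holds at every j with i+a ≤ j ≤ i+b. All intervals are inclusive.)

Does not hold

Check [][1,1] ((!C & A) | B) at every j in [3,4]:
  j=3: holds on [4,4]
  j=4: fails at 5
Fails at j=4 → formula fails.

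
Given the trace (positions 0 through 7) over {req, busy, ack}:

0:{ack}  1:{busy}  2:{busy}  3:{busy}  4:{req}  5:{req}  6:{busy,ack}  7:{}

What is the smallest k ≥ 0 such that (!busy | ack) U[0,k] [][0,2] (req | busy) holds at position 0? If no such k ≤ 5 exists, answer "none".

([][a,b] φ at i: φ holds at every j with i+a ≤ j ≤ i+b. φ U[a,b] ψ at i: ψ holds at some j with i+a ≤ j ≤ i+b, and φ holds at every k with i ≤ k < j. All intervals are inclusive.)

Need earliest j ≥ 0 with [][0,2] (req | busy), and (!busy | ack) at every k in [0,j-1].
  j=0: rhs fails.
  j=1: rhs holds; lhs holds on [0,0]. k = 1.

1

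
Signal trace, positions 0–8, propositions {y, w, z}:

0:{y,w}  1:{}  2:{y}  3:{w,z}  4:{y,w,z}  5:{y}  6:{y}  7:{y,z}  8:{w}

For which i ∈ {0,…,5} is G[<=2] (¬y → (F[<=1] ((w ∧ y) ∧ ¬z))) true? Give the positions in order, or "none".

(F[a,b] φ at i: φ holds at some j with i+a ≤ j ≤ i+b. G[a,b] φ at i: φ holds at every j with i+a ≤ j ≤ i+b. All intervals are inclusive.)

4, 5

Evaluate at each i in [0,5]:
  i=0: ✗ (fails at j=1)
  i=1: ✗ (fails at j=1)
  i=2: ✗ (fails at j=3)
  i=3: ✗ (fails at j=3)
  i=4: ✓ (all of [4,6])
  i=5: ✓ (all of [5,7])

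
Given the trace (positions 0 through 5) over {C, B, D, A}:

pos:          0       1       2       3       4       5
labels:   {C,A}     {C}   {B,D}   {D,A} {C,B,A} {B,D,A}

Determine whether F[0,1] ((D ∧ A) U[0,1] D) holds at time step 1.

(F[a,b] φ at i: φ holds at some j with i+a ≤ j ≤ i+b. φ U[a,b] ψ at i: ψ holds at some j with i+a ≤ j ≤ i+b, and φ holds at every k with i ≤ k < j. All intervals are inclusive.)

Check ((D ∧ A) U[0,1] D) at each j in [1,2]:
  j=1: fails
  j=2: holds
Found at j=2 → formula holds.

Holds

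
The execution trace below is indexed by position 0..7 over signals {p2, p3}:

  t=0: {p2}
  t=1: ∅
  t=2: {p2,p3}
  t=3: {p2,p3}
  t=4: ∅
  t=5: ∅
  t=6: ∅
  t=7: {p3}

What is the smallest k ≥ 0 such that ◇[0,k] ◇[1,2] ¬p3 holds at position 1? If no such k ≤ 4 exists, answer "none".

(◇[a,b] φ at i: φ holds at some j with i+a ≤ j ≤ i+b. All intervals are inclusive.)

1

Scan j = 1,2,… for ◇[1,2] ¬p3:
  j=1: fails
  j=2: holds
First hit at j=2, so smallest k = 2-1 = 1.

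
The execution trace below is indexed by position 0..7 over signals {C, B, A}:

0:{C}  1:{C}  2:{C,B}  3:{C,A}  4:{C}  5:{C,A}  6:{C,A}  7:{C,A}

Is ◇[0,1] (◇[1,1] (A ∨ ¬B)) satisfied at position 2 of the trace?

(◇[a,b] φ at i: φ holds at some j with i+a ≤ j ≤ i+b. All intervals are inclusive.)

Yes

Check ◇[1,1] (A ∨ ¬B) at each j in [2,3]:
  j=2: holds (witness at 3)
  j=3: holds (witness at 4)
Found at j=2 → formula holds.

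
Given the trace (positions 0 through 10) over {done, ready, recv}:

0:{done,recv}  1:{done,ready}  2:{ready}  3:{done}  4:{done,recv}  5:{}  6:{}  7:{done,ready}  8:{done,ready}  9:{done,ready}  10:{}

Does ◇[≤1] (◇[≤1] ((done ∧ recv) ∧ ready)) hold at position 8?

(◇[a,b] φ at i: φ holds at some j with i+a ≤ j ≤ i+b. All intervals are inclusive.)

False

Check ◇[≤1] ((done ∧ recv) ∧ ready) at each j in [8,9]:
  j=8: fails (none in [8,9])
  j=9: fails (none in [9,10])
No position in the window satisfies it → formula fails.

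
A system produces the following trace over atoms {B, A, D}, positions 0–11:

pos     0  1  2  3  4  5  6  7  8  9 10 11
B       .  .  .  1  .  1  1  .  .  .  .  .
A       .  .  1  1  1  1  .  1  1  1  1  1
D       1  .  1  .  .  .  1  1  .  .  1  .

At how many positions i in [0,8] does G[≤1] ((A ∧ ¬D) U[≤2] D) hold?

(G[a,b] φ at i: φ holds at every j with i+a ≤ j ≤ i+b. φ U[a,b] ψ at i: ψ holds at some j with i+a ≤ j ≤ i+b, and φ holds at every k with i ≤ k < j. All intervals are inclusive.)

5

Evaluate at each i in [0,8]:
  i=0: ✗ (fails at j=1)
  i=1: ✗ (fails at j=1)
  i=2: ✗ (fails at j=3)
  i=3: ✗ (fails at j=3)
  i=4: ✓ (all of [4,5])
  i=5: ✓ (all of [5,6])
  i=6: ✓ (all of [6,7])
  i=7: ✓ (all of [7,8])
  i=8: ✓ (all of [8,9])
Positions where it holds: {4, 5, 6, 7, 8} → 5.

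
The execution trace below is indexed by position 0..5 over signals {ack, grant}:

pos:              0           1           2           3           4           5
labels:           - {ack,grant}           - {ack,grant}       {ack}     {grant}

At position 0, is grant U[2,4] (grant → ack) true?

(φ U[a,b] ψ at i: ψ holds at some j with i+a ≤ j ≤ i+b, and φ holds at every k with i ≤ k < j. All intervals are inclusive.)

No

Need some j in [2,4] with (grant → ack), and grant at every k in [0,j-1].
  j=2: (grant → ack) holds, but grant fails at k=0 → not this j.
  j=3: (grant → ack) holds, but grant fails at k=0 → not this j.
  j=4: (grant → ack) holds, but grant fails at k=0 → not this j.
No j in the window works → until fails.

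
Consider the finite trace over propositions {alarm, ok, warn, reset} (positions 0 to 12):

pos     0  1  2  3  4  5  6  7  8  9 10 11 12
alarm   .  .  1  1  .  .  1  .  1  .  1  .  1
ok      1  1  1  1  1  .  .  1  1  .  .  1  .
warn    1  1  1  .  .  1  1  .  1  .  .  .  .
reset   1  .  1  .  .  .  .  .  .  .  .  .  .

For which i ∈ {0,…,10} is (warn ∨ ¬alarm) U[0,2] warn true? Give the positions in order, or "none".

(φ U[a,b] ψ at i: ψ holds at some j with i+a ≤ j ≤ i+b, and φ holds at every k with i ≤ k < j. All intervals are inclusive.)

Evaluate at each i in [0,10]:
  i=0: ✓ (rhs at j=0)
  i=1: ✓ (rhs at j=1)
  i=2: ✓ (rhs at j=2)
  i=3: ✗ (lhs fails at k=3 before rhs at j=5)
  i=4: ✓ (rhs at j=5; lhs holds on [4,4])
  i=5: ✓ (rhs at j=5)
  i=6: ✓ (rhs at j=6)
  i=7: ✓ (rhs at j=8; lhs holds on [7,7])
  i=8: ✓ (rhs at j=8)
  i=9: ✗ (no rhs in [9,11])
  i=10: ✗ (no rhs in [10,12])

0, 1, 2, 4, 5, 6, 7, 8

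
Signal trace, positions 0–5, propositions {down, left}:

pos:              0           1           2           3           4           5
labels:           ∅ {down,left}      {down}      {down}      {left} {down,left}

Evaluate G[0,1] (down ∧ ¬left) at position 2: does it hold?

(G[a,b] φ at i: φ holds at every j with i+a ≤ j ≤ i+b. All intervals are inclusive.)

Yes

Check (down ∧ ¬left) at every j in [2,3]:
  j=2: true
  j=3: true
All positions satisfy it → formula holds.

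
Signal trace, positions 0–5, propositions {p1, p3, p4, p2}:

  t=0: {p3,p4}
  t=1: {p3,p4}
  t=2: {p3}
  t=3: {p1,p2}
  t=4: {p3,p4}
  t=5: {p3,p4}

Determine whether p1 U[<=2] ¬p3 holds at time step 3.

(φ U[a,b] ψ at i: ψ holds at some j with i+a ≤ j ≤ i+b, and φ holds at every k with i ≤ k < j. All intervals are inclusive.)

Need some j in [3,5] with ¬p3, and p1 at every k in [3,j-1].
  j=3: ¬p3 holds; no prefix to check → satisfied.

Holds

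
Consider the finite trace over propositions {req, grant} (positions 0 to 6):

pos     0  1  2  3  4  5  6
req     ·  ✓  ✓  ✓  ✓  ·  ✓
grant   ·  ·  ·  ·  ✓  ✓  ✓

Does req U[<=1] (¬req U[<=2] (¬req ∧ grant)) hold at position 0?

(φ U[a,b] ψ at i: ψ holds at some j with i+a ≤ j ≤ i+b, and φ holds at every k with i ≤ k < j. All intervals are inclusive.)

Need some j in [0,1] with (¬req U[<=2] (¬req ∧ grant)), and req at every k in [0,j-1].
  j=0: (¬req U[<=2] (¬req ∧ grant)) — fails.
  j=1: (¬req U[<=2] (¬req ∧ grant)) — fails.
No j in the window works → until fails.

False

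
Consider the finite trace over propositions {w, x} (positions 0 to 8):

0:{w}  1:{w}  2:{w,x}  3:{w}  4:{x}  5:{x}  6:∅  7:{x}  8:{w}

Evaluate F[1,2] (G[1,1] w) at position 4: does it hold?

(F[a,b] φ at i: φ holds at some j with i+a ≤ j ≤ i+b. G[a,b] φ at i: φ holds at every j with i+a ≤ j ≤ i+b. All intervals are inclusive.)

Check G[1,1] w at each j in [5,6]:
  j=5: fails at 6
  j=6: fails at 7
No position in the window satisfies it → formula fails.

Does not hold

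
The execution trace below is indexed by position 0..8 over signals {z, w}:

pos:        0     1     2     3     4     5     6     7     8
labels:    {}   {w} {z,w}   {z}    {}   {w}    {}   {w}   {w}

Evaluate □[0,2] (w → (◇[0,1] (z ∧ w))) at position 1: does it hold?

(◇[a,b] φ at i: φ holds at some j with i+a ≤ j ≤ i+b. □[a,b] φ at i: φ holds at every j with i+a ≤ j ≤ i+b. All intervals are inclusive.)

Yes

Check (w → (◇[0,1] (z ∧ w))) at every j in [1,3]:
  j=1: antecedent true; consequent holds (witness at 2) → ✓
  j=2: antecedent true; consequent holds (witness at 2) → ✓
  j=3: antecedent false → ✓
All positions satisfy it → formula holds.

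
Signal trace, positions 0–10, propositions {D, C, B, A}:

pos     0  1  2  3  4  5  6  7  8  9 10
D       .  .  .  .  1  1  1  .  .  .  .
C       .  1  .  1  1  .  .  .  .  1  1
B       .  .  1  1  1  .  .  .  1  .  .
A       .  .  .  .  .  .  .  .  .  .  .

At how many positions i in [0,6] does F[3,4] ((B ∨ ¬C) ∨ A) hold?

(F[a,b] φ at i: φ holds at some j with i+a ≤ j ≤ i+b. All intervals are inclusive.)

Evaluate at each i in [0,6]:
  i=0: ✓ (witness j=3)
  i=1: ✓ (witness j=4)
  i=2: ✓ (witness j=5)
  i=3: ✓ (witness j=6)
  i=4: ✓ (witness j=7)
  i=5: ✓ (witness j=8)
  i=6: ✗ (none in [9,10])
Positions where it holds: {0, 1, 2, 3, 4, 5} → 6.

6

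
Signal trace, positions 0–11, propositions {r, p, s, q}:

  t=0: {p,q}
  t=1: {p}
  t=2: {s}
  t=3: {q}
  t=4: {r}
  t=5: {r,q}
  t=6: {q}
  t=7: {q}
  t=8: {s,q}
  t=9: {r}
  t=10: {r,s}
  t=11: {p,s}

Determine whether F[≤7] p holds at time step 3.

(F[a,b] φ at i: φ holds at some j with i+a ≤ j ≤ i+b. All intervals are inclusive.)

False

Check p at each j in [3,10]:
  j=3: false
  j=4: false
  j=5: false
  j=6: false
  j=7: false
  j=8: false
  j=9: false
  j=10: false
No position in the window satisfies it → formula fails.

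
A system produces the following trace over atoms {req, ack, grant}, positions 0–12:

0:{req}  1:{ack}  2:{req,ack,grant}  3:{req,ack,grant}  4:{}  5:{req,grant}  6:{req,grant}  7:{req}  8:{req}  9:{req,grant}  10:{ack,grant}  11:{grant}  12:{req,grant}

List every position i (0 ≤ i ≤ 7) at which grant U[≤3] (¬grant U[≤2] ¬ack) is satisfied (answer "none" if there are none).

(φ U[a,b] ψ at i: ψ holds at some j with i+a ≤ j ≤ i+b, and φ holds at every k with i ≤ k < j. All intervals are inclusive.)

0, 2, 3, 4, 5, 6, 7

Evaluate at each i in [0,7]:
  i=0: ✓ (rhs at j=0)
  i=1: ✗ (lhs fails at k=1 before rhs at j=4)
  i=2: ✓ (rhs at j=4; lhs holds on [2,3])
  i=3: ✓ (rhs at j=4; lhs holds on [3,3])
  i=4: ✓ (rhs at j=4)
  i=5: ✓ (rhs at j=5)
  i=6: ✓ (rhs at j=6)
  i=7: ✓ (rhs at j=7)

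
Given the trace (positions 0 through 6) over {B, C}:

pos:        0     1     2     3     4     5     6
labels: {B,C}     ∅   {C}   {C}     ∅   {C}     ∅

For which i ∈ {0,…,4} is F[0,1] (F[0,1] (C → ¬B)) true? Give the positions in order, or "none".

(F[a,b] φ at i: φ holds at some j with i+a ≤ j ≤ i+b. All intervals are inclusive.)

0, 1, 2, 3, 4

Evaluate at each i in [0,4]:
  i=0: ✓ (witness j=0)
  i=1: ✓ (witness j=1)
  i=2: ✓ (witness j=2)
  i=3: ✓ (witness j=3)
  i=4: ✓ (witness j=4)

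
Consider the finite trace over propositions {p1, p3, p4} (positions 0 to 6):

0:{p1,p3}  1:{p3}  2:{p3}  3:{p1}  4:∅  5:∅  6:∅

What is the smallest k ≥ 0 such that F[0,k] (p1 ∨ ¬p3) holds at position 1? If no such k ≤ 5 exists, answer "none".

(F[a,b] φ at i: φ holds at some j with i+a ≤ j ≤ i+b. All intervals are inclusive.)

Scan j = 1,2,… for (p1 ∨ ¬p3):
  j=1: fails
  j=2: fails
  j=3: holds
First hit at j=3, so smallest k = 3-1 = 2.

2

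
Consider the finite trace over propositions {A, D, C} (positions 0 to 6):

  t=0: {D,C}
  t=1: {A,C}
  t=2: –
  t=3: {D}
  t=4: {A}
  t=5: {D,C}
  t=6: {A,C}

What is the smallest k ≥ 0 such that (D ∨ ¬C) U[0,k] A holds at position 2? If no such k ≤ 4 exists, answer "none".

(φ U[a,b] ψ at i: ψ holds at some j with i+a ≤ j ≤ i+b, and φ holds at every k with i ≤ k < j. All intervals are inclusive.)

2

Need earliest j ≥ 2 with A, and (D ∨ ¬C) at every k in [2,j-1].
  j=2: rhs fails.
  j=3: rhs fails.
  j=4: rhs holds; lhs holds on [2,3]. k = 2.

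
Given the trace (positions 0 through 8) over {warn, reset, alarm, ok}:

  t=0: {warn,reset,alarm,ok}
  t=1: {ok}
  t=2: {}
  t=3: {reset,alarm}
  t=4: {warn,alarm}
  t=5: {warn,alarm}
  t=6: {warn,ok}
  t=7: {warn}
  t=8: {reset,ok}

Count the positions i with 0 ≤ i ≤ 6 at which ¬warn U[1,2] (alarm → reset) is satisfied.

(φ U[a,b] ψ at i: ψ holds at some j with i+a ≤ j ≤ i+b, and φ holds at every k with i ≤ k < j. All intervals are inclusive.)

2

Evaluate at each i in [0,6]:
  i=0: ✗ (lhs fails at k=0 before rhs at j=1)
  i=1: ✓ (rhs at j=2; lhs holds on [1,1])
  i=2: ✓ (rhs at j=3; lhs holds on [2,2])
  i=3: ✗ (no rhs in [4,5])
  i=4: ✗ (lhs fails at k=4 before rhs at j=6)
  i=5: ✗ (lhs fails at k=5 before rhs at j=6)
  i=6: ✗ (lhs fails at k=6 before rhs at j=7)
Positions where it holds: {1, 2} → 2.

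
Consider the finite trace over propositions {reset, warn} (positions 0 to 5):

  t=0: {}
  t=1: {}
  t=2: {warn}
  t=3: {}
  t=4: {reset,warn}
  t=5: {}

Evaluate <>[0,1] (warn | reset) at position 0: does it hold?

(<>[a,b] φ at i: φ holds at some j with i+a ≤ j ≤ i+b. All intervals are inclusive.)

False

Check (warn | reset) at each j in [0,1]:
  j=0: false
  j=1: false
No position in the window satisfies it → formula fails.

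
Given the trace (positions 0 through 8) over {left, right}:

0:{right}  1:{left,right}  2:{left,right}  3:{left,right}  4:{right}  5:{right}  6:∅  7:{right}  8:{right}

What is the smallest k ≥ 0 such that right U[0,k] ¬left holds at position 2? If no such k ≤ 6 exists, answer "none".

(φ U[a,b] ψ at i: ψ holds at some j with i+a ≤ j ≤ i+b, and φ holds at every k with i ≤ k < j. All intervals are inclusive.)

Need earliest j ≥ 2 with ¬left, and right at every k in [2,j-1].
  j=2: rhs fails.
  j=3: rhs fails.
  j=4: rhs holds; lhs holds on [2,3]. k = 2.

2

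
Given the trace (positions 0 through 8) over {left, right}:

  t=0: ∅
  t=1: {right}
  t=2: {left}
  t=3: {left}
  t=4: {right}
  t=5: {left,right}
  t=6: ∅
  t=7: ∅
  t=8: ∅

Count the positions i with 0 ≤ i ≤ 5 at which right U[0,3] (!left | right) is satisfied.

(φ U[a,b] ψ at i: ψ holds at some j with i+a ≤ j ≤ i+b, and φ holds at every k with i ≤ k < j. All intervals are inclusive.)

4

Evaluate at each i in [0,5]:
  i=0: ✓ (rhs at j=0)
  i=1: ✓ (rhs at j=1)
  i=2: ✗ (lhs fails at k=2 before rhs at j=4)
  i=3: ✗ (lhs fails at k=3 before rhs at j=4)
  i=4: ✓ (rhs at j=4)
  i=5: ✓ (rhs at j=5)
Positions where it holds: {0, 1, 4, 5} → 4.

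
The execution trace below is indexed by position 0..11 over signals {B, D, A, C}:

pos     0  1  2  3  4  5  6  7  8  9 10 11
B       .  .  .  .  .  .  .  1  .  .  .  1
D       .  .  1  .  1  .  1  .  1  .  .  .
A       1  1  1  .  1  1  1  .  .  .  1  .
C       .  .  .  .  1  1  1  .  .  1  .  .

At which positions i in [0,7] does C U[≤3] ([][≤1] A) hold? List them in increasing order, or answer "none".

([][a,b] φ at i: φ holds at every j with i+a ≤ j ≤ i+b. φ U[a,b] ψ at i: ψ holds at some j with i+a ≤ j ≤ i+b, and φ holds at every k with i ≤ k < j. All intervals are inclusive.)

Evaluate at each i in [0,7]:
  i=0: ✓ (rhs at j=0)
  i=1: ✓ (rhs at j=1)
  i=2: ✗ (lhs fails at k=2 before rhs at j=4)
  i=3: ✗ (lhs fails at k=3 before rhs at j=4)
  i=4: ✓ (rhs at j=4)
  i=5: ✓ (rhs at j=5)
  i=6: ✗ (no rhs in [6,9])
  i=7: ✗ (no rhs in [7,10])

0, 1, 4, 5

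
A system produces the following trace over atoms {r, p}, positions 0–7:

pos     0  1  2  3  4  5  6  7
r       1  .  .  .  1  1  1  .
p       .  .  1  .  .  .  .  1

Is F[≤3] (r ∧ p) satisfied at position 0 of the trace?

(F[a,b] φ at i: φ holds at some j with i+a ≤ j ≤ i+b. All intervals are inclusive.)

Does not hold

Check (r ∧ p) at each j in [0,3]:
  j=0: false
  j=1: false
  j=2: false
  j=3: false
No position in the window satisfies it → formula fails.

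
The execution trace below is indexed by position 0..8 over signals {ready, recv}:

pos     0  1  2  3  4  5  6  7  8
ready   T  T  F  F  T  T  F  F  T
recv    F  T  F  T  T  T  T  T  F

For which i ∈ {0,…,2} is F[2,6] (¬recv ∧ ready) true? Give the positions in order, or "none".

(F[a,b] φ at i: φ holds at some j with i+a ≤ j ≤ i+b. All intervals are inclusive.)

2

Evaluate at each i in [0,2]:
  i=0: ✗ (none in [2,6])
  i=1: ✗ (none in [3,7])
  i=2: ✓ (witness j=8)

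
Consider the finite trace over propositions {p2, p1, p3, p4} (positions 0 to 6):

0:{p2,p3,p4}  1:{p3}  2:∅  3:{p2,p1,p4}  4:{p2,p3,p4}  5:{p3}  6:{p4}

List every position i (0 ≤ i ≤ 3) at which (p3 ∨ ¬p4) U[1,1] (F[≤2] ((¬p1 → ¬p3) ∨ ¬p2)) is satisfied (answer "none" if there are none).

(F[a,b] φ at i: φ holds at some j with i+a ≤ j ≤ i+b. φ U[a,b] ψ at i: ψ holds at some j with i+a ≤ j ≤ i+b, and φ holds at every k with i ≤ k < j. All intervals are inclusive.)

Evaluate at each i in [0,3]:
  i=0: ✓ (rhs at j=1; lhs holds on [0,0])
  i=1: ✓ (rhs at j=2; lhs holds on [1,1])
  i=2: ✓ (rhs at j=3; lhs holds on [2,2])
  i=3: ✗ (lhs fails at k=3 before rhs at j=4)

0, 1, 2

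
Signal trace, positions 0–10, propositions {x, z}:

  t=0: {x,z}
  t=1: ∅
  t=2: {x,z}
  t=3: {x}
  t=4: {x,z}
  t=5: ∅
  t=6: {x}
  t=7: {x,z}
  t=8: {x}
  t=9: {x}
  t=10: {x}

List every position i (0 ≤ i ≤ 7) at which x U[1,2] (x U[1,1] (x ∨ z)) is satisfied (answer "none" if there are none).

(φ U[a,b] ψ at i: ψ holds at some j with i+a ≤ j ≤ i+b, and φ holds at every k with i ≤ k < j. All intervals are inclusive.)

Evaluate at each i in [0,7]:
  i=0: ✗ (lhs fails at k=1 before rhs at j=2)
  i=1: ✗ (lhs fails at k=1 before rhs at j=2)
  i=2: ✓ (rhs at j=3; lhs holds on [2,2])
  i=3: ✗ (no rhs in [4,5])
  i=4: ✗ (lhs fails at k=5 before rhs at j=6)
  i=5: ✗ (lhs fails at k=5 before rhs at j=6)
  i=6: ✓ (rhs at j=7; lhs holds on [6,6])
  i=7: ✓ (rhs at j=8; lhs holds on [7,7])

2, 6, 7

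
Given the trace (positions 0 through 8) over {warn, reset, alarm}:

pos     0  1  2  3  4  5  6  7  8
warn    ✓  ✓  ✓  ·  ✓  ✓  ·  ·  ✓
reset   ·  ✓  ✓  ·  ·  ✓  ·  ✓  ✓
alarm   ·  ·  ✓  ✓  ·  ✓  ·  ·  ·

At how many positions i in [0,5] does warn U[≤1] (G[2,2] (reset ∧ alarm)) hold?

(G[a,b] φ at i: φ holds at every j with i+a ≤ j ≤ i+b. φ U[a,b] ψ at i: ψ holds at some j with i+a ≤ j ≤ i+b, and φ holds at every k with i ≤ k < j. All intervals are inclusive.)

3

Evaluate at each i in [0,5]:
  i=0: ✓ (rhs at j=0)
  i=1: ✗ (no rhs in [1,2])
  i=2: ✓ (rhs at j=3; lhs holds on [2,2])
  i=3: ✓ (rhs at j=3)
  i=4: ✗ (no rhs in [4,5])
  i=5: ✗ (no rhs in [5,6])
Positions where it holds: {0, 2, 3} → 3.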